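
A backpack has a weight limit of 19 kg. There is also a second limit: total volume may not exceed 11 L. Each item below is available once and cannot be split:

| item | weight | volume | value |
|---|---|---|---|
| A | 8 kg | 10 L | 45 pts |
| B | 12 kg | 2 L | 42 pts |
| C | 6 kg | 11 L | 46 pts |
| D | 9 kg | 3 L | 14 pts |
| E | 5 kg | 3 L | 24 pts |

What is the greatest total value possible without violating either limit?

66 pts

Feasible sets respecting both limits:
- B+E: weight 17, volume 5, value 66
- C: weight 6, volume 11, value 46
- A: weight 8, volume 10, value 45
- B: weight 12, volume 2, value 42
Best: 66 pts.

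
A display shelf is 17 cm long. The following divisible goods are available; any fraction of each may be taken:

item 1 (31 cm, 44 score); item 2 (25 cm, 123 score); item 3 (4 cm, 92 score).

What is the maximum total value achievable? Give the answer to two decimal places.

155.96

Take in order of value per unit:
- item 3 (92/4 per unit): all 4 → value 92, running total 92.00
- item 2 (123/25 per unit): 13 of 25 → value 13×123/25 = 63.9600, running total 155.96
Total 155.96.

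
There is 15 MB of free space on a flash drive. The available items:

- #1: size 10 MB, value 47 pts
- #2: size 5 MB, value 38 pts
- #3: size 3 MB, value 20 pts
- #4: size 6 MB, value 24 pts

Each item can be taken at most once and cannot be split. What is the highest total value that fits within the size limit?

Check high-value combinations within 15 MB:
- #1+#2: size 10+5=15, value 47+38=85
- #2+#3+#4: size 5+3+6=14, value 38+20+24=82
- #1+#3: size 10+3=13, value 47+20=67
- #2+#4: size 5+6=11, value 38+24=62
- #2+#3: size 5+3=8, value 38+20=58
Best: 85 pts.

85 pts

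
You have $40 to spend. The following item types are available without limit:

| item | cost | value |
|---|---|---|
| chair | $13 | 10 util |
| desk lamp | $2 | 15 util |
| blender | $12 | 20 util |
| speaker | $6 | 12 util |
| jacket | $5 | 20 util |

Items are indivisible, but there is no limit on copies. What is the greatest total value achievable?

Best value-per-unit is desk lamp at 15/2, and filling with it alone uses cost 20×2=40. No mix of the others beats 20×15 = 300.

300 util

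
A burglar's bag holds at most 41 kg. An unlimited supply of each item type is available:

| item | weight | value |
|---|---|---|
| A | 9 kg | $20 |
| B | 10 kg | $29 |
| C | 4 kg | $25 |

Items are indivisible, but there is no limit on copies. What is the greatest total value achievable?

Best value-per-unit is C at 25/4, and filling with it alone uses weight 10×4=40. No mix of the others beats 10×25 = 250.

$250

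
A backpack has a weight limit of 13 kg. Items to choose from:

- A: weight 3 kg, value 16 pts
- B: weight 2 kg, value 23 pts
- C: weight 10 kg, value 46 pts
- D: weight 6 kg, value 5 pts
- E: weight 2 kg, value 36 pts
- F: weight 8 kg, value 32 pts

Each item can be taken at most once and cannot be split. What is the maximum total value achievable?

Check high-value combinations within 13 kg:
- B+E+F: weight 2+2+8=12, value 23+36+32=91
- A+E+F: weight 3+2+8=13, value 16+36+32=84
- C+E: weight 10+2=12, value 46+36=82
Best: 91 pts.

91 pts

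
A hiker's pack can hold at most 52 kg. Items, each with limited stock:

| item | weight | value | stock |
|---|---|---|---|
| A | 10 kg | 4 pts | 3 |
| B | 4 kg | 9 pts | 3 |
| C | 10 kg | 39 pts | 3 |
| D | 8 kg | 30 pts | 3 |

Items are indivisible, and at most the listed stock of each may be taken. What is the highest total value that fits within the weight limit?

Top feasible selections:
- 1×B + 3×C + 2×D: weight 50, value 186
- 2×B + 2×C + 3×D: weight 52, value 186
Best: 186 pts.

186 pts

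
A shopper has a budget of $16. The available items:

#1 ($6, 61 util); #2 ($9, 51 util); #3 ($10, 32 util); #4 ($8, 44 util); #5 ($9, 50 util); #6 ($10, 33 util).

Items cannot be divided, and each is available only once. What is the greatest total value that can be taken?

112 util

Check high-value combinations within $16:
- #1+#2: cost 6+9=15, value 61+51=112
- #1+#5: cost 6+9=15, value 61+50=111
- #1+#4: cost 6+8=14, value 61+44=105
Best: 112 util.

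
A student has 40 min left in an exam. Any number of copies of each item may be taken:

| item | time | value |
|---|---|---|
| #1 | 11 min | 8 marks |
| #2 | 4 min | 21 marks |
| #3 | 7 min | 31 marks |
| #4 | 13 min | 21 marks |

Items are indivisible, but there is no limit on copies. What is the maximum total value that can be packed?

210 marks

Best value-per-unit is #2 at 21/4, and filling with it alone uses time 10×4=40. No mix of the others beats 10×21 = 210.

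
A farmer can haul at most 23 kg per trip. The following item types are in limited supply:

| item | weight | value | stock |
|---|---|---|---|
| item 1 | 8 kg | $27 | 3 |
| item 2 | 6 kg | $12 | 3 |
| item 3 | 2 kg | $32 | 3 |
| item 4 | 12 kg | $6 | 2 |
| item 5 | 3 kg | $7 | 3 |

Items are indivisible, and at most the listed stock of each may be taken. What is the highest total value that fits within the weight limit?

Best selections within weight 23 and stock limits:
- 2×item 1 + 3×item 3: weight 22, value 150
- 1×item 1 + 3×item 3 + 3×item 5: weight 23, value 144
- 1×item 1 + 1×item 2 + 3×item 3 + 1×item 5: weight 23, value 142
- 1×item 1 + 3×item 3 + 2×item 5: weight 20, value 137
Best: $150.

$150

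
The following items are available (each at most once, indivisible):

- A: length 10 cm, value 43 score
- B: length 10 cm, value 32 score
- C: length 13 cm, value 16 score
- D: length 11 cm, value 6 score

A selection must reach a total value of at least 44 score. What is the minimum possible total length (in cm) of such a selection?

20

Subsets with value ≥ 44, sorted by total length:
- A+B: length 20, value 75
- A+D: length 21, value 49
- A+C: length 23, value 59
- B+C: length 23, value 48
Minimum length: 20 cm.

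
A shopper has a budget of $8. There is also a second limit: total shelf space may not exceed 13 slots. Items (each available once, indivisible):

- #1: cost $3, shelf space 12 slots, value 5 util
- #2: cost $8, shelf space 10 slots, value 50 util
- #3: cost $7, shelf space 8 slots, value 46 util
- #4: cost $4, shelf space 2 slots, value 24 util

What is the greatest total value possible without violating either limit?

Feasible sets respecting both limits:
- #2: cost 8, shelf space 10, value 50
- #3: cost 7, shelf space 8, value 46
- #4: cost 4, shelf space 2, value 24
Best: 50 util.

50 util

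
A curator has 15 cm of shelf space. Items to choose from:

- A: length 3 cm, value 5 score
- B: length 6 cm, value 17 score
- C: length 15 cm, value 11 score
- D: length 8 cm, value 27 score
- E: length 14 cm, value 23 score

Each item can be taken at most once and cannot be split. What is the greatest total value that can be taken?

Check high-value combinations within 15 cm:
- B+D: length 6+8=14, value 17+27=44
- A+D: length 3+8=11, value 5+27=32
- D: length 8, value 27
- E: length 14, value 23
Best: 44 score.

44 score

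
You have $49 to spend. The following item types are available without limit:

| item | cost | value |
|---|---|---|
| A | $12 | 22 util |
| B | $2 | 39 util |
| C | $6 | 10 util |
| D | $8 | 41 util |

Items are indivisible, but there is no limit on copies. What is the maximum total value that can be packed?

936 util

Best value-per-unit is B at 39/2, and filling with it alone uses cost 24×2=48. No mix of the others beats 24×39 = 936.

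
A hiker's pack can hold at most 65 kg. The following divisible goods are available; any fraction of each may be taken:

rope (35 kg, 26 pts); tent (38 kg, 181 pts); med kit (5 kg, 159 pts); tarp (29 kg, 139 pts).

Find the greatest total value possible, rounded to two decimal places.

Take in order of value per unit:
- med kit (159/5 per unit): all 5 → value 159, running total 159.00
- tarp (139/29 per unit): all 29 → value 139, running total 298.00
- tent (181/38 per unit): 31 of 38 → value 31×181/38 = 147.6579, running total 445.66
Total 445.66.

445.66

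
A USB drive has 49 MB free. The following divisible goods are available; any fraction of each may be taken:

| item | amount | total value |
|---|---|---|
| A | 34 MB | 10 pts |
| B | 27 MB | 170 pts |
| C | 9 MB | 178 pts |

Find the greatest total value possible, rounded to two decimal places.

Take in order of value per unit:
- C (178/9 per unit): all 9 → value 178, running total 178.00
- B (170/27 per unit): all 27 → value 170, running total 348.00
- A (10/34 per unit): 13 of 34 → value 13×10/34 = 3.8235, running total 351.82
Total 351.82.

351.82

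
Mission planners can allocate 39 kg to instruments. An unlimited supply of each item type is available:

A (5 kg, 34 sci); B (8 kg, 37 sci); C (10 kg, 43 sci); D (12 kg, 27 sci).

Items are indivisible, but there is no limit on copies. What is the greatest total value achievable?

241 sci

Best value-per-unit is A at 34/5; filling with it alone gives 7×34 = 238.
Optimal mix: 6×A + 1×B → mass 38, value 241.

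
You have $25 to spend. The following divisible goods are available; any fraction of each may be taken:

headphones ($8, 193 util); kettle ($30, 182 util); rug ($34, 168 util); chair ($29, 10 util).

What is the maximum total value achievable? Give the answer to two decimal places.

Take in order of value per unit:
- headphones (193/8 per unit): all 8 → value 193, running total 193.00
- kettle (182/30 per unit): 17 of 30 → value 17×182/30 = 103.1333, running total 296.13
Total 296.13.

296.13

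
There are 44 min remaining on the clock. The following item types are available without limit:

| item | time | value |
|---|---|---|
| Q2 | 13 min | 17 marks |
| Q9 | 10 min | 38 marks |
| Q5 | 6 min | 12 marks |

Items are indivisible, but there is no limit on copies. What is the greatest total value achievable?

Best value-per-unit is Q9 at 38/10, and filling with it alone uses time 4×10=40. No mix of the others beats 4×38 = 152.

152 marks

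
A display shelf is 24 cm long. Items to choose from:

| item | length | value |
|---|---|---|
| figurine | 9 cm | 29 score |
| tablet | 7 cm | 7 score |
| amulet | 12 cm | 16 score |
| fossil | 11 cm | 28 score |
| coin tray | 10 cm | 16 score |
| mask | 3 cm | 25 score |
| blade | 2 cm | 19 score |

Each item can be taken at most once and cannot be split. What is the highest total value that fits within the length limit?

Check high-value combinations within 24 cm:
- figurine+coin tray+mask+blade: length 9+10+3+2=24, value 29+16+25+19=89
- figurine+fossil+mask: length 9+11+3=23, value 29+28+25=82
- figurine+tablet+mask+blade: length 9+7+3+2=21, value 29+7+25+19=80
- tablet+fossil+mask+blade: length 7+11+3+2=23, value 7+28+25+19=79
- figurine+fossil+blade: length 9+11+2=22, value 29+28+19=76
Best: 89 score.

89 score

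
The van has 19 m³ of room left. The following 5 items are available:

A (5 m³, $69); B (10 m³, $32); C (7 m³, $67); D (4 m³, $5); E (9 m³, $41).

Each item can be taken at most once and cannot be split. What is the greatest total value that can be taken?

Check high-value combinations within 19 m³:
- A+C+D: volume 5+7+4=16, value 69+67+5=141
- A+C: volume 5+7=12, value 69+67=136
- A+D+E: volume 5+4+9=18, value 69+5+41=115
- A+E: volume 5+9=14, value 69+41=110
- C+E: volume 7+9=16, value 67+41=108
Best: $141.

$141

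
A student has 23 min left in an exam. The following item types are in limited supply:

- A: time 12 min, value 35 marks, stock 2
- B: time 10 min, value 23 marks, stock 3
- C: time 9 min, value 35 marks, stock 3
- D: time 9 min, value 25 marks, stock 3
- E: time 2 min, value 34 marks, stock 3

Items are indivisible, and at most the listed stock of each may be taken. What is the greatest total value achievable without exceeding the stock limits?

138 marks

Best selections within time 23 and stock limits:
- 2×C + 2×E: time 22, value 138
- 1×C + 3×E: time 15, value 137
- 1×A + 3×E: time 18, value 137
- 1×C + 1×D + 2×E: time 22, value 128
Best: 138 marks.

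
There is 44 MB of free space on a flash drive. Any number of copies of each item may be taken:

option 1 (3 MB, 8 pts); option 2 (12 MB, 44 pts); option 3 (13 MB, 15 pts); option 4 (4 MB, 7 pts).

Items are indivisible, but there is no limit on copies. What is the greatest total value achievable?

Best value-per-unit is option 2 at 44/12; filling with it alone gives 3×44 = 132.
Optimal mix: 2×option 1 + 3×option 2 → size 42, value 148.

148 pts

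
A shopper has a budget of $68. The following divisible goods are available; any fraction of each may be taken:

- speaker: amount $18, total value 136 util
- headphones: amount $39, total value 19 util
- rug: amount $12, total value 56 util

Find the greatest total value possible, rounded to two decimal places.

Take in order of value per unit:
- speaker (136/18 per unit): all 18 → value 136, running total 136.00
- rug (56/12 per unit): all 12 → value 56, running total 192.00
- headphones (19/39 per unit): 38 of 39 → value 38×19/39 = 18.5128, running total 210.51
Total 210.51.

210.51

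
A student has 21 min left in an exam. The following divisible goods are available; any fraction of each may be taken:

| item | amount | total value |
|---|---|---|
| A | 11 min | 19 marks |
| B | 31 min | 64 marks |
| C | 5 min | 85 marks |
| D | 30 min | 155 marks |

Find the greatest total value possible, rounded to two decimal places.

167.67

Take in order of value per unit:
- C (85/5 per unit): all 5 → value 85, running total 85.00
- D (155/30 per unit): 16 of 30 → value 16×155/30 = 82.6667, running total 167.67
Total 167.67.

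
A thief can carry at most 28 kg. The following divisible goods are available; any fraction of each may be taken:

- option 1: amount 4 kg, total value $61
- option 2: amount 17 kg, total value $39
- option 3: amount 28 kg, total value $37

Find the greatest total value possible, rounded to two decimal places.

109.25

Take in order of value per unit:
- option 1 (61/4 per unit): all 4 → value 61, running total 61.00
- option 2 (39/17 per unit): all 17 → value 39, running total 100.00
- option 3 (37/28 per unit): 7 of 28 → value 7×37/28 = 9.2500, running total 109.25
Total 109.25.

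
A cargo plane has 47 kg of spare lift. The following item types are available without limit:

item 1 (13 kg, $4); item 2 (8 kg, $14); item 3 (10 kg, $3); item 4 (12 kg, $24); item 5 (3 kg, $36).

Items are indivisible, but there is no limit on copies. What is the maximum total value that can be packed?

$540

Best value-per-unit is item 5 at 36/3, and filling with it alone uses weight 15×3=45. No mix of the others beats 15×36 = 540.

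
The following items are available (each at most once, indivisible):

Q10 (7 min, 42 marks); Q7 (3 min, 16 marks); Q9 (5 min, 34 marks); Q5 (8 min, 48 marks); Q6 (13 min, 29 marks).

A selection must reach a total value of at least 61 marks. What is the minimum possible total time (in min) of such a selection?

11

Subsets with value ≥ 61, sorted by total time:
- Q7+Q5: time 11, value 64
- Q10+Q9: time 12, value 76
- Q9+Q5: time 13, value 82
- Q10+Q7+Q9: time 15, value 92
Minimum time: 11 min.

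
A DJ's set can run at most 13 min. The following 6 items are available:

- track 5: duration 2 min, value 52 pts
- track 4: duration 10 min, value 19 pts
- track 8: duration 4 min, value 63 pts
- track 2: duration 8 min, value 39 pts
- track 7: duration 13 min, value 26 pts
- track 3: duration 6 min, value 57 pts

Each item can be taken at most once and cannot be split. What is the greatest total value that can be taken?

This is a 0/1 knapsack; check combinations near the capacity.
- track 5+track 8+track 3: duration 2+4+6=12, value 52+63+57=172
- track 8+track 3: duration 4+6=10, value 63+57=120
- track 5+track 8: duration 2+4=6, value 52+63=115
- track 5+track 3: duration 2+6=8, value 52+57=109
- track 8+track 2: duration 4+8=12, value 63+39=102
Best: 172 pts.

172 pts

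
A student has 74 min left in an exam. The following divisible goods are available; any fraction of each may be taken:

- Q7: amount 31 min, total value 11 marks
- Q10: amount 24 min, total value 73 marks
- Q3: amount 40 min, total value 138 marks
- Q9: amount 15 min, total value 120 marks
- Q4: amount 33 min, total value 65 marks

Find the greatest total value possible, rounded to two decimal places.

315.79

Take in order of value per unit:
- Q9 (120/15 per unit): all 15 → value 120, running total 120.00
- Q3 (138/40 per unit): all 40 → value 138, running total 258.00
- Q10 (73/24 per unit): 19 of 24 → value 19×73/24 = 57.7917, running total 315.79
Total 315.79.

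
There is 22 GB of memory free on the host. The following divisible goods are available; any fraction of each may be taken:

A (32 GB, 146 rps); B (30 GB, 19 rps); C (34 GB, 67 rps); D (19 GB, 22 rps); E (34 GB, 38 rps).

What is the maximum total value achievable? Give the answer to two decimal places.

Take in order of value per unit:
- A (146/32 per unit): 22 of 32 → value 22×146/32 = 100.3750, running total 100.38
Total 100.38.

100.38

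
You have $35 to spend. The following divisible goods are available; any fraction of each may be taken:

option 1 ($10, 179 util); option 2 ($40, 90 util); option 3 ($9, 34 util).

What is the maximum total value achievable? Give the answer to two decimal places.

Take in order of value per unit:
- option 1 (179/10 per unit): all 10 → value 179, running total 179.00
- option 3 (34/9 per unit): all 9 → value 34, running total 213.00
- option 2 (90/40 per unit): 16 of 40 → value 16×90/40 = 36.0000, running total 249.00
Total 249.00.

249.00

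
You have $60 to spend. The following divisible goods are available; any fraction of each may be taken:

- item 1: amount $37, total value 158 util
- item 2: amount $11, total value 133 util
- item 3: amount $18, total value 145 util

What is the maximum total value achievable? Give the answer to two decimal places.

410.38

Take in order of value per unit:
- item 2 (133/11 per unit): all 11 → value 133, running total 133.00
- item 3 (145/18 per unit): all 18 → value 145, running total 278.00
- item 1 (158/37 per unit): 31 of 37 → value 31×158/37 = 132.3784, running total 410.38
Total 410.38.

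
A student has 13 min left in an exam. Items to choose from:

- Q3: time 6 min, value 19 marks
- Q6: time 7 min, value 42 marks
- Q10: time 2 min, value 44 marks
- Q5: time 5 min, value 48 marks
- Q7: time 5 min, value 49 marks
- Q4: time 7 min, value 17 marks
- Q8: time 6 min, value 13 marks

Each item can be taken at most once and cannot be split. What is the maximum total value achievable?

This is a 0/1 knapsack; check combinations near the capacity.
- Q10+Q5+Q7: time 2+5+5=12, value 44+48+49=141
- Q3+Q10+Q7: time 6+2+5=13, value 19+44+49=112
- Q3+Q10+Q5: time 6+2+5=13, value 19+44+48=111
Best: 141 marks.

141 marks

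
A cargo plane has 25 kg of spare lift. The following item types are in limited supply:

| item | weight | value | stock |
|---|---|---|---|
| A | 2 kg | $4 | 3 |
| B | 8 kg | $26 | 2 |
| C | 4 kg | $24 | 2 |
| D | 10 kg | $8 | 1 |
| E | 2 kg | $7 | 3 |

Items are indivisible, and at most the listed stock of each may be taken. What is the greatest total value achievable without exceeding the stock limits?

Top feasible selections:
- 2×B + 2×C: weight 24, value 100
- 1×A + 1×B + 2×C + 3×E: weight 24, value 99
- 2×A + 1×B + 2×C + 2×E: weight 24, value 96
- 1×B + 2×C + 3×E: weight 22, value 95
Best: $100.

$100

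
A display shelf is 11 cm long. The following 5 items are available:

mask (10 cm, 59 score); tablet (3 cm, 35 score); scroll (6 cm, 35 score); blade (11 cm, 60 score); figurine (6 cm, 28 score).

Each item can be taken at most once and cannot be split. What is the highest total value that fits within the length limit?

70 score

Check high-value combinations within 11 cm:
- tablet+scroll: length 3+6=9, value 35+35=70
- tablet+figurine: length 3+6=9, value 35+28=63
- blade: length 11, value 60
- mask: length 10, value 59
Best: 70 score.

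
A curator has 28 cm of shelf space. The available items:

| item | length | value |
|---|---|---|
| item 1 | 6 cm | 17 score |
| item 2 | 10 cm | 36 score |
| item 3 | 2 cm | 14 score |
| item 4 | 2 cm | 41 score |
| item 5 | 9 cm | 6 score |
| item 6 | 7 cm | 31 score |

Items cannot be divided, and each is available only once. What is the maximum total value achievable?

139 score

This is a 0/1 knapsack; check combinations near the capacity.
- item 1+item 2+item 3+item 4+item 6: length 6+10+2+2+7=27, value 17+36+14+41+31=139
- item 1+item 2+item 4+item 6: length 6+10+2+7=25, value 17+36+41+31=125
- item 2+item 3+item 4+item 6: length 10+2+2+7=21, value 36+14+41+31=122
- item 2+item 4+item 5+item 6: length 10+2+9+7=28, value 36+41+6+31=114
Best: 139 score.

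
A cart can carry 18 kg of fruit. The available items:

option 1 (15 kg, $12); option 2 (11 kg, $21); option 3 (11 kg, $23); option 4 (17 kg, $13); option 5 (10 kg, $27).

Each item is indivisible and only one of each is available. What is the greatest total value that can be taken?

$27

Check high-value combinations within 18 kg:
- option 5: weight 10, value 27
- option 3: weight 11, value 23
- option 2: weight 11, value 21
Best: $27.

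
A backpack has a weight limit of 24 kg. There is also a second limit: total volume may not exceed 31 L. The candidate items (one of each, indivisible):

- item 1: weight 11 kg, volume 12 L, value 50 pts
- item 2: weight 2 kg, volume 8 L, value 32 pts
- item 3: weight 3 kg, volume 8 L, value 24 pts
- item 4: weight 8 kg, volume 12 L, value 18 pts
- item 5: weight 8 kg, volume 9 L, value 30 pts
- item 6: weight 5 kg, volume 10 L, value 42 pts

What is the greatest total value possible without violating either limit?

124 pts

Feasible sets respecting both limits:
- item 1+item 2+item 6: weight 18, volume 30, value 124
- item 1+item 5+item 6: weight 24, volume 31, value 122
- item 1+item 3+item 6: weight 19, volume 30, value 116
Best: 124 pts.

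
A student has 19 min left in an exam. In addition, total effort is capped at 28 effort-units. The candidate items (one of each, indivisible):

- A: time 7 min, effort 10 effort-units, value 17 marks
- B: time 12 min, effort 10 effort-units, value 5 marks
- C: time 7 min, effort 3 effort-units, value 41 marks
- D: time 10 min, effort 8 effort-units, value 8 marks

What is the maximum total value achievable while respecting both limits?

58 marks

Feasible sets respecting both limits:
- A+C: time 14, effort 13, value 58
- C+D: time 17, effort 11, value 49
- B+C: time 19, effort 13, value 46
- C: time 7, effort 3, value 41
Best: 58 marks.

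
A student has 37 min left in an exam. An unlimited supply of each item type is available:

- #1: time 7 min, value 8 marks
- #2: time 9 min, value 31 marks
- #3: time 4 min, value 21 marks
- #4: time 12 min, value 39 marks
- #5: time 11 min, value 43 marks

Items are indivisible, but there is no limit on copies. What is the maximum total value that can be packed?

Best value-per-unit is #3 at 21/4, and filling with it alone uses time 9×4=36. No mix of the others beats 9×21 = 189.

189 marks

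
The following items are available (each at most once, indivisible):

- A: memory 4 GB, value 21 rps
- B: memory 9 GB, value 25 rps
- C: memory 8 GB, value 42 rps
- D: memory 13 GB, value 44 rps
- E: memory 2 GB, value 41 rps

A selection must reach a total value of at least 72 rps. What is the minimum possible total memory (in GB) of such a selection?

Subsets with value ≥ 72, sorted by total memory:
- C+E: memory 10, value 83
- A+C+E: memory 14, value 104
- A+B+E: memory 15, value 87
- D+E: memory 15, value 85
Minimum memory: 10 GB.

10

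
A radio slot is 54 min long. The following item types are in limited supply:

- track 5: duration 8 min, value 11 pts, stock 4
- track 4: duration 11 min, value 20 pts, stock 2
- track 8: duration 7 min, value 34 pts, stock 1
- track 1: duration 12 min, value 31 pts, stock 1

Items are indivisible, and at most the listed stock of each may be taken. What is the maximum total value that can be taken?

Best selections within duration 54 and stock limits:
- 3×track 5 + 1×track 4 + 1×track 8 + 1×track 1: duration 54, value 118
- 1×track 5 + 2×track 4 + 1×track 8 + 1×track 1: duration 49, value 116
Best: 118 pts.

118 pts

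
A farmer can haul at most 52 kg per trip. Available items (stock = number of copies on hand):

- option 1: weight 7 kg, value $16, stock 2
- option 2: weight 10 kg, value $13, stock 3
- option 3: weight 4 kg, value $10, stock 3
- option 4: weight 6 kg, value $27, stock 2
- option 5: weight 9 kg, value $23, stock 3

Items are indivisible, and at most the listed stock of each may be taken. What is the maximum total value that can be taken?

Best selections within weight 52 and stock limits:
- 3×option 3 + 2×option 4 + 3×option 5: weight 51, value 153
- 2×option 1 + 2×option 3 + 2×option 4 + 2×option 5: weight 52, value 152
- 1×option 1 + 1×option 3 + 2×option 4 + 3×option 5: weight 50, value 149
- 1×option 1 + 3×option 3 + 2×option 4 + 2×option 5: weight 49, value 146
Best: $153.

$153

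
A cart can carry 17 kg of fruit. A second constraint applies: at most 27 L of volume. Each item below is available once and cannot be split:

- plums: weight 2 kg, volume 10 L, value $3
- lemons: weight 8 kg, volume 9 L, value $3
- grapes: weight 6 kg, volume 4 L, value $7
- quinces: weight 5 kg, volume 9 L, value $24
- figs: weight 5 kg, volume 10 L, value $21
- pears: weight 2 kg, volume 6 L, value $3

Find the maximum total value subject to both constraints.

Feasible sets respecting both limits:
- grapes+quinces+figs: weight 16, volume 23, value 52
- quinces+figs+pears: weight 12, volume 25, value 48
- quinces+figs: weight 10, volume 19, value 45
- plums+grapes+quinces: weight 13, volume 23, value 34
Best: $52.

$52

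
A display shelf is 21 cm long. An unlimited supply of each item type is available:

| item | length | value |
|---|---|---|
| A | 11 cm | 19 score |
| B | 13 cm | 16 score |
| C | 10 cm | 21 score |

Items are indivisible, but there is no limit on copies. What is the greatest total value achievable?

Best value-per-unit is C at 21/10, and filling with it alone uses length 2×10=20. No mix of the others beats 2×21 = 42.

42 score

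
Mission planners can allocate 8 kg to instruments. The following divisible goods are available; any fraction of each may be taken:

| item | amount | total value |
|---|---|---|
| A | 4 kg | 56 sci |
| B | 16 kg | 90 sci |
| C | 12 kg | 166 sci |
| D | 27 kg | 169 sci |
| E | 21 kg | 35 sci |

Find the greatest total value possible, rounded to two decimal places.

111.33

Take in order of value per unit:
- A (56/4 per unit): all 4 → value 56, running total 56.00
- C (166/12 per unit): 4 of 12 → value 4×166/12 = 55.3333, running total 111.33
Total 111.33.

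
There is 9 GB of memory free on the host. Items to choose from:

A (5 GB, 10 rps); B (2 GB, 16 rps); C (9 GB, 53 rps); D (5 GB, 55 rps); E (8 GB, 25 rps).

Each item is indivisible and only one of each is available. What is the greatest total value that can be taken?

Check high-value combinations within 9 GB:
- B+D: memory 2+5=7, value 16+55=71
- D: memory 5, value 55
- C: memory 9, value 53
Best: 71 rps.

71 rps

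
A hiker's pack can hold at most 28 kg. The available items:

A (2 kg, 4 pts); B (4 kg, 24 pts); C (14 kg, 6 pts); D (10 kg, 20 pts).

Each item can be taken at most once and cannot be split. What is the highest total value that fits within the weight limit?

This is a 0/1 knapsack; check combinations near the capacity.
- B+C+D: weight 4+14+10=28, value 24+6+20=50
- A+B+D: weight 2+4+10=16, value 4+24+20=48
- B+D: weight 4+10=14, value 24+20=44
- A+B+C: weight 2+4+14=20, value 4+24+6=34
- B+C: weight 4+14=18, value 24+6=30
Best: 50 pts.

50 pts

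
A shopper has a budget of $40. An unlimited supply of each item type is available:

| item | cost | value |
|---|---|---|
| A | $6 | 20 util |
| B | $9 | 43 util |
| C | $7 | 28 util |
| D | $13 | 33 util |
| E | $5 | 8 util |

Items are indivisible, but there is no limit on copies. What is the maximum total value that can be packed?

177 util

Best value-per-unit is B at 43/9; filling with it alone gives 4×43 = 172.
Optimal mix: 1×A + 3×B + 1×C → cost 40, value 177.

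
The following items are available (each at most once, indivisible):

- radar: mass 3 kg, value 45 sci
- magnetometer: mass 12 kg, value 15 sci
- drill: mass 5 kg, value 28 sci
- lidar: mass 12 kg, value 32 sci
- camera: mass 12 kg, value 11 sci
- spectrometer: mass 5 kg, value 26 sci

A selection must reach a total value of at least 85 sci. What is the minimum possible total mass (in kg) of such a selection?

Subsets with value ≥ 85, sorted by total mass:
- radar+drill+spectrometer: mass 13, value 99
- radar+drill+lidar: mass 20, value 105
Minimum mass: 13 kg.

13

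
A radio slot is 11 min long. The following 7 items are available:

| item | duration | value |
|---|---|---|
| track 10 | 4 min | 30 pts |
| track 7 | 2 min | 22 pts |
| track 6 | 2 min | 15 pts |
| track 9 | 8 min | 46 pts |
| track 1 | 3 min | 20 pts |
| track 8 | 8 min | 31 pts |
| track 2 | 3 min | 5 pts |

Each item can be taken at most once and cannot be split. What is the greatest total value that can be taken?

This is a 0/1 knapsack; check combinations near the capacity.
- track 10+track 7+track 6+track 1: duration 4+2+2+3=11, value 30+22+15+20=87
- track 10+track 7+track 1: duration 4+2+3=9, value 30+22+20=72
- track 10+track 7+track 6+track 2: duration 4+2+2+3=11, value 30+22+15+5=72
Best: 87 pts.

87 pts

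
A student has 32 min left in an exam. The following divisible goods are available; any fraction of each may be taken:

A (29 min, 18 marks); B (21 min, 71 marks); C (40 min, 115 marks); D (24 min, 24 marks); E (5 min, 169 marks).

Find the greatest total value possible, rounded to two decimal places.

Take in order of value per unit:
- E (169/5 per unit): all 5 → value 169, running total 169.00
- B (71/21 per unit): all 21 → value 71, running total 240.00
- C (115/40 per unit): 6 of 40 → value 6×115/40 = 17.2500, running total 257.25
Total 257.25.

257.25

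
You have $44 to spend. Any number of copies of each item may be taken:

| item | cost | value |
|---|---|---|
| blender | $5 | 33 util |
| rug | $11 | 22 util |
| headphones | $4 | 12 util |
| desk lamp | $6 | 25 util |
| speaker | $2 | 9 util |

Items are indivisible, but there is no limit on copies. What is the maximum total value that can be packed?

Best value-per-unit is blender at 33/5; filling with it alone gives 8×33 = 264.
Optimal mix: 8×blender + 2×speaker → cost 44, value 282.

282 util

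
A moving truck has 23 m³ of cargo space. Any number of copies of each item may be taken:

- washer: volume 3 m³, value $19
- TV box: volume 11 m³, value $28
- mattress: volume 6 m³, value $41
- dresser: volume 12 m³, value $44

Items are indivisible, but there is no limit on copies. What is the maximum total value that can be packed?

Best value-per-unit is mattress at 41/6; filling with it alone gives 3×41 = 123.
Optimal mix: 1×washer + 3×mattress → volume 21, value 142.

$142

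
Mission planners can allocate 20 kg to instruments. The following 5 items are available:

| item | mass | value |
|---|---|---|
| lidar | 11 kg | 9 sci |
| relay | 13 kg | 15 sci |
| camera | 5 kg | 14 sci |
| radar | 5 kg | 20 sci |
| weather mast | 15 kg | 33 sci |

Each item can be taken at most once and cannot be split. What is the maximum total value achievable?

53 sci

This is a 0/1 knapsack; check combinations near the capacity.
- radar+weather mast: mass 5+15=20, value 20+33=53
- camera+weather mast: mass 5+15=20, value 14+33=47
- relay+radar: mass 13+5=18, value 15+20=35
Best: 53 sci.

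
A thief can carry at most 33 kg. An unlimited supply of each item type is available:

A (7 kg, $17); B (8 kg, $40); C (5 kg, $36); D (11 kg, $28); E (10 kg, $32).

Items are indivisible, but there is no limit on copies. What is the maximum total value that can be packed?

Best value-per-unit is C at 36/5; filling with it alone gives 6×36 = 216.
Optimal mix: 1×B + 5×C → weight 33, value 220.

$220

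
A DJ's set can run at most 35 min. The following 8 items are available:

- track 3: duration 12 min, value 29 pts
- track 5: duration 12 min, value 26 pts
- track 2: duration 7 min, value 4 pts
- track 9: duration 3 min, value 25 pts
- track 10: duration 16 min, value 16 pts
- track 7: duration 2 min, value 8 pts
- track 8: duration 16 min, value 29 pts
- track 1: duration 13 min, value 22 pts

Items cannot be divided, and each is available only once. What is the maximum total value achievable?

91 pts

This is a 0/1 knapsack; check combinations near the capacity.
- track 3+track 9+track 7+track 8: duration 12+3+2+16=33, value 29+25+8+29=91
- track 3+track 5+track 9+track 7: duration 12+12+3+2=29, value 29+26+25+8=88
- track 5+track 9+track 7+track 8: duration 12+3+2+16=33, value 26+25+8+29=88
- track 3+track 9+track 7+track 1: duration 12+3+2+13=30, value 29+25+8+22=84
- track 3+track 5+track 2+track 9: duration 12+12+7+3=34, value 29+26+4+25=84
Best: 91 pts.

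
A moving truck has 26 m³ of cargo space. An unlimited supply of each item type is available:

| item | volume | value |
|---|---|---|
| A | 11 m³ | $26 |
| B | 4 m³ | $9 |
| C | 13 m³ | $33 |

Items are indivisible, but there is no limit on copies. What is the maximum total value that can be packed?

$66

Best value-per-unit is C at 33/13, and filling with it alone uses volume 2×13=26. No mix of the others beats 2×33 = 66.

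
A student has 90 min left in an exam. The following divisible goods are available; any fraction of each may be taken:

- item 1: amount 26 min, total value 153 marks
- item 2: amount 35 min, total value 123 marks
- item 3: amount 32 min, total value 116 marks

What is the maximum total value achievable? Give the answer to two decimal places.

Take in order of value per unit:
- item 1 (153/26 per unit): all 26 → value 153, running total 153.00
- item 3 (116/32 per unit): all 32 → value 116, running total 269.00
- item 2 (123/35 per unit): 32 of 35 → value 32×123/35 = 112.4571, running total 381.46
Total 381.46.

381.46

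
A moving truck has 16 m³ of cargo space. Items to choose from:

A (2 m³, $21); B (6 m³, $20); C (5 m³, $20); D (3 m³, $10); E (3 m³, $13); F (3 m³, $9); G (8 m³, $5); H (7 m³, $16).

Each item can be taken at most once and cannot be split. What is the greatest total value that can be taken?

$74

Check high-value combinations within 16 m³:
- A+B+C+E: volume 2+6+5+3=16, value 21+20+20+13=74
- A+C+D+E+F: volume 2+5+3+3+3=16, value 21+20+10+13+9=73
- A+B+C+D: volume 2+6+5+3=16, value 21+20+20+10=71
- A+B+C+F: volume 2+6+5+3=16, value 21+20+20+9=70
- A+C+D+E: volume 2+5+3+3=13, value 21+20+10+13=64
Best: $74.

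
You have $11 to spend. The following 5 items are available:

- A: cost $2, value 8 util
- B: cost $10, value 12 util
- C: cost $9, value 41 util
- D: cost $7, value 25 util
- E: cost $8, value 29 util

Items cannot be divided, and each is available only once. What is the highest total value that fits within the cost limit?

49 util

Check high-value combinations within $11:
- A+C: cost 2+9=11, value 8+41=49
- C: cost 9, value 41
- A+E: cost 2+8=10, value 8+29=37
- A+D: cost 2+7=9, value 8+25=33
Best: 49 util.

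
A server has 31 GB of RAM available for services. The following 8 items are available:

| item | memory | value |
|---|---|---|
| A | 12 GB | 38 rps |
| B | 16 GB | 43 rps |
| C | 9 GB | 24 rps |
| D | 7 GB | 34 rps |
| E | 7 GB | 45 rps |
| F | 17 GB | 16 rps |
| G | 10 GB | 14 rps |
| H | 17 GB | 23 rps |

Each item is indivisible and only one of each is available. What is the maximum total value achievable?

122 rps

This is a 0/1 knapsack; check combinations near the capacity.
- B+D+E: memory 16+7+7=30, value 43+34+45=122
- A+D+E: memory 12+7+7=26, value 38+34+45=117
- A+C+E: memory 12+9+7=28, value 38+24+45=107
- C+D+E: memory 9+7+7=23, value 24+34+45=103
- D+E+H: memory 7+7+17=31, value 34+45+23=102
Best: 122 rps.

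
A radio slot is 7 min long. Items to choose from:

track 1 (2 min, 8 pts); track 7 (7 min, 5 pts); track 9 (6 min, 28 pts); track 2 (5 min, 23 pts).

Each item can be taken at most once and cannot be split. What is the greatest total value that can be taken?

31 pts

Check high-value combinations within 7 min:
- track 1+track 2: duration 2+5=7, value 8+23=31
- track 9: duration 6, value 28
- track 2: duration 5, value 23
Best: 31 pts.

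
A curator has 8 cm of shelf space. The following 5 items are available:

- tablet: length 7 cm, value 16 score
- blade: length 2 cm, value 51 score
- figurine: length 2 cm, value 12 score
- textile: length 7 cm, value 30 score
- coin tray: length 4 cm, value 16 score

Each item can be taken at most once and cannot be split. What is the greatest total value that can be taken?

79 score

Check high-value combinations within 8 cm:
- blade+figurine+coin tray: length 2+2+4=8, value 51+12+16=79
- blade+coin tray: length 2+4=6, value 51+16=67
- blade+figurine: length 2+2=4, value 51+12=63
- blade: length 2, value 51
Best: 79 score.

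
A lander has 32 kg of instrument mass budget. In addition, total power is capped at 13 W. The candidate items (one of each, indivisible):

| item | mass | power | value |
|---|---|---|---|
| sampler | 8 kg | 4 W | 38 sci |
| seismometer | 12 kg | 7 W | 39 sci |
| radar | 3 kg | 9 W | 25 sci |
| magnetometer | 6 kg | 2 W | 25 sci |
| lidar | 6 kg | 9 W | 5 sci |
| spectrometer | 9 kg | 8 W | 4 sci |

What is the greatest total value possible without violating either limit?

102 sci

Feasible sets respecting both limits:
- sampler+seismometer+magnetometer: mass 26, power 13, value 102
- sampler+seismometer: mass 20, power 11, value 77
- seismometer+magnetometer: mass 18, power 9, value 64
Best: 102 sci.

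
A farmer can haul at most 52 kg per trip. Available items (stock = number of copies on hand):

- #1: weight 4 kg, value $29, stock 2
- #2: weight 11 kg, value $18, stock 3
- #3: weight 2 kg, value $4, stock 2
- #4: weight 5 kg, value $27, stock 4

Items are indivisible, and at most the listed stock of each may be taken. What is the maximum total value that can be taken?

$206

Top feasible selections:
- 2×#1 + 2×#2 + 1×#3 + 4×#4: weight 52, value 206
- 2×#1 + 2×#2 + 4×#4: weight 50, value 202
- 2×#1 + 1×#2 + 2×#3 + 4×#4: weight 43, value 192
- 2×#1 + 1×#2 + 1×#3 + 4×#4: weight 41, value 188
Best: $206.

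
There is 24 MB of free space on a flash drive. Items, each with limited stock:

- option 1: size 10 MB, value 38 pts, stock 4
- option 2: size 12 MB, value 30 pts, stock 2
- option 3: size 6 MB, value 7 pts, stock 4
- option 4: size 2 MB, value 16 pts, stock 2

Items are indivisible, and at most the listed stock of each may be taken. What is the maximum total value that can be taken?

Best selections within size 24 and stock limits:
- 2×option 1 + 2×option 4: size 24, value 108
- 2×option 1 + 1×option 4: size 22, value 92
Best: 108 pts.

108 pts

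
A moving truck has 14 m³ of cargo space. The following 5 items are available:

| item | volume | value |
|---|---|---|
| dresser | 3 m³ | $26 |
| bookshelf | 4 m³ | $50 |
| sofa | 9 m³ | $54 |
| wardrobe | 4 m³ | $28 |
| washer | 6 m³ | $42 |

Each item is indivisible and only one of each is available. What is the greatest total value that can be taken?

$120

Check high-value combinations within 14 m³:
- bookshelf+wardrobe+washer: volume 4+4+6=14, value 50+28+42=120
- dresser+bookshelf+washer: volume 3+4+6=13, value 26+50+42=118
- dresser+bookshelf+wardrobe: volume 3+4+4=11, value 26+50+28=104
- bookshelf+sofa: volume 4+9=13, value 50+54=104
Best: $120.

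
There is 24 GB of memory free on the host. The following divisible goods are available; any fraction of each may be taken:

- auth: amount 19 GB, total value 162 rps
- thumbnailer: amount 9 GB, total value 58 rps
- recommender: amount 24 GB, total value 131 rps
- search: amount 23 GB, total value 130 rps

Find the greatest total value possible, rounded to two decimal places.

194.22

Take in order of value per unit:
- auth (162/19 per unit): all 19 → value 162, running total 162.00
- thumbnailer (58/9 per unit): 5 of 9 → value 5×58/9 = 32.2222, running total 194.22
Total 194.22.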